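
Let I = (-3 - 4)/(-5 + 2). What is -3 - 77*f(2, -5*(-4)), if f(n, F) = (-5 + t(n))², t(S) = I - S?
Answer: -15119/9 ≈ -1679.9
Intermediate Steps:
I = 7/3 (I = -7/(-3) = -7*(-⅓) = 7/3 ≈ 2.3333)
t(S) = 7/3 - S
f(n, F) = (-8/3 - n)² (f(n, F) = (-5 + (7/3 - n))² = (-8/3 - n)²)
-3 - 77*f(2, -5*(-4)) = -3 - 77*(8 + 3*2)²/9 = -3 - 77*(8 + 6)²/9 = -3 - 77*14²/9 = -3 - 77*196/9 = -3 - 15092/9 = -15119/9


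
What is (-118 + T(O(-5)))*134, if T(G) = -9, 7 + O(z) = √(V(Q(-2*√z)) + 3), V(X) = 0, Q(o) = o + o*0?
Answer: -17018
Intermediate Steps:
Q(o) = o (Q(o) = o + 0 = o)
O(z) = -7 + √3 (O(z) = -7 + √(0 + 3) = -7 + √3)
(-118 + T(O(-5)))*134 = (-118 - 9)*134 = -127*134 = -17018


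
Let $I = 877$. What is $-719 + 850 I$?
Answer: $744731$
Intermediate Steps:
$-719 + 850 I = -719 + 850 \cdot 877 = -719 + 745450 = 744731$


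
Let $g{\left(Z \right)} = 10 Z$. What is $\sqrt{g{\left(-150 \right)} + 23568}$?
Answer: $6 \sqrt{613} \approx 148.55$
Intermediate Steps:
$\sqrt{g{\left(-150 \right)} + 23568} = \sqrt{10 \left(-150\right) + 23568} = \sqrt{-1500 + 23568} = \sqrt{22068} = 6 \sqrt{613}$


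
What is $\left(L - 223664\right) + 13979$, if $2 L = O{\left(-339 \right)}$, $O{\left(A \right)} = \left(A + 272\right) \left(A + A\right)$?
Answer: $-186972$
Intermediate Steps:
$O{\left(A \right)} = 2 A \left(272 + A\right)$ ($O{\left(A \right)} = \left(272 + A\right) 2 A = 2 A \left(272 + A\right)$)
$L = 22713$ ($L = \frac{2 \left(-339\right) \left(272 - 339\right)}{2} = \frac{2 \left(-339\right) \left(-67\right)}{2} = \frac{1}{2} \cdot 45426 = 22713$)
$\left(L - 223664\right) + 13979 = \left(22713 - 223664\right) + 13979 = -200951 + 13979 = -186972$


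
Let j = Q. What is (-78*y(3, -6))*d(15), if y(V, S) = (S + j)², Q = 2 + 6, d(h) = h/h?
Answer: -312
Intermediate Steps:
d(h) = 1
Q = 8
j = 8
y(V, S) = (8 + S)² (y(V, S) = (S + 8)² = (8 + S)²)
(-78*y(3, -6))*d(15) = -78*(8 - 6)²*1 = -78*2²*1 = -78*4*1 = -312*1 = -312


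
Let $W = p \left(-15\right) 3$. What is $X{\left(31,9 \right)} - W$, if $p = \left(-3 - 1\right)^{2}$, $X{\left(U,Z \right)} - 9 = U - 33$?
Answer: $727$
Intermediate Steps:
$X{\left(U,Z \right)} = -24 + U$ ($X{\left(U,Z \right)} = 9 + \left(U - 33\right) = 9 + \left(-33 + U\right) = -24 + U$)
$p = 16$ ($p = \left(-4\right)^{2} = 16$)
$W = -720$ ($W = 16 \left(-15\right) 3 = \left(-240\right) 3 = -720$)
$X{\left(31,9 \right)} - W = \left(-24 + 31\right) - -720 = 7 + 720 = 727$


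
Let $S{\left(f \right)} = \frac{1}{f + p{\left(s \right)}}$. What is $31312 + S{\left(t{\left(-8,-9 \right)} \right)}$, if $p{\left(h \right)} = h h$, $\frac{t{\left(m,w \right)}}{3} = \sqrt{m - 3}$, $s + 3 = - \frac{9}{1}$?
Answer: $\frac{72487296}{2315} - \frac{i \sqrt{11}}{6945} \approx 31312.0 - 0.00047756 i$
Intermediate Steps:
$s = -12$ ($s = -3 - \frac{9}{1} = -3 - 9 = -12$)
$t{\left(m,w \right)} = 3 \sqrt{-3 + m}$ ($t{\left(m,w \right)} = 3 \sqrt{m - 3} = 3 \sqrt{-3 + m}$)
$p{\left(h \right)} = h^{2}$
$S{\left(f \right)} = \frac{1}{144 + f}$ ($S{\left(f \right)} = \frac{1}{f + \left(-12\right)^{2}} = \frac{1}{f + 144} = \frac{1}{144 + f}$)
$31312 + S{\left(t{\left(-8,-9 \right)} \right)} = 31312 + \frac{1}{144 + 3 \sqrt{-3 - 8}} = 31312 + \frac{1}{144 + 3 \sqrt{-11}} = 31312 + \frac{1}{144 + 3 i \sqrt{11}}$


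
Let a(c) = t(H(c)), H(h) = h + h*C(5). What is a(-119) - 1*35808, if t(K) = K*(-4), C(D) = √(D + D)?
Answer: -35332 + 476*√10 ≈ -33827.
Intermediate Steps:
C(D) = √2*√D (C(D) = √(2*D) = √2*√D)
H(h) = h + h*√10 (H(h) = h + h*(√2*√5) = h + h*√10)
t(K) = -4*K
a(c) = -4*c*(1 + √10)
a(-119) - 1*35808 = -4*(-119)*(1 + √10) - 1*35808 = (476 + 476*√10) - 35808 = -35332 + 476*√10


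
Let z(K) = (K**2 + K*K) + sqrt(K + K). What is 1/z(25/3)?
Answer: 225/31223 - 27*sqrt(6)/312230 ≈ 0.0069944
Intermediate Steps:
z(K) = 2*K**2 + sqrt(2)*sqrt(K) (z(K) = (K**2 + K**2) + sqrt(2*K) = 2*K**2 + sqrt(2)*sqrt(K))
1/z(25/3) = 1/(2*(25/3)**2 + sqrt(2)*sqrt(25/3)) = 1/(2*(625/9) + sqrt(2)*(5*sqrt(3)/3)) = 1/(1250/9 + 5*sqrt(6)/3)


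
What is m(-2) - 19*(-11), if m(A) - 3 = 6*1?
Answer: 218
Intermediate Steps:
m(A) = 9 (m(A) = 3 + 6*1 = 3 + 6 = 9)
m(-2) - 19*(-11) = 9 - 19*(-11) = 9 + 209 = 218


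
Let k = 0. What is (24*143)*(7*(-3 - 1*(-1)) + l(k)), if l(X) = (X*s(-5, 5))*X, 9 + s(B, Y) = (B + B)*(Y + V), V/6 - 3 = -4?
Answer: -48048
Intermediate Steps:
V = -6 (V = 18 + 6*(-4) = 18 - 24 = -6)
s(B, Y) = -9 + 2*B*(-6 + Y) (s(B, Y) = -9 + (B + B)*(Y - 6) = -9 + (2*B)*(-6 + Y) = -9 + 2*B*(-6 + Y))
l(X) = X² (l(X) = (X*(-9 - 12*(-5) + 2*(-5)*5))*X = (X*(-9 + 60 - 50))*X = (X*1)*X = X*X = X²)
(24*143)*(7*(-3 - 1*(-1)) + l(k)) = (24*143)*(7*(-3 - 1*(-1)) + 0²) = 3432*(7*(-3 + 1) + 0) = 3432*(7*(-2) + 0) = 3432*(-14 + 0) = 3432*(-14) = -48048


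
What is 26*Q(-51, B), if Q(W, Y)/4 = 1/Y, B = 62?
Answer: 52/31 ≈ 1.6774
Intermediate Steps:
Q(W, Y) = 4/Y
26*Q(-51, B) = 26*(4/62) = 26*(4*(1/62)) = 26*(2/31) = 52/31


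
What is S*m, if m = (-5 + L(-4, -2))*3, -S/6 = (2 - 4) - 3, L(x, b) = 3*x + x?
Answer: -1890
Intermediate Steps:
L(x, b) = 4*x
S = 30 (S = -6*((2 - 4) - 3) = -6*(-2 - 3) = -6*(-5) = 30)
m = -63 (m = (-5 + 4*(-4))*3 = (-5 - 16)*3 = -21*3 = -63)
S*m = 30*(-63) = -1890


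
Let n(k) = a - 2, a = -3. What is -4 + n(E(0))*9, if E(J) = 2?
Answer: -49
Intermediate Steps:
n(k) = -5 (n(k) = -3 - 2 = -5)
-4 + n(E(0))*9 = -4 - 5*9 = -4 - 45 = -49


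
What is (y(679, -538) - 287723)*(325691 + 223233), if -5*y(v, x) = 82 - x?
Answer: -158006126628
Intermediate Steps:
y(v, x) = -82/5 + x/5 (y(v, x) = -(82 - x)/5 = -82/5 + x/5)
(y(679, -538) - 287723)*(325691 + 223233) = ((-82/5 + (⅕)*(-538)) - 287723)*(325691 + 223233) = ((-82/5 - 538/5) - 287723)*548924 = (-124 - 287723)*548924 = -287847*548924 = -158006126628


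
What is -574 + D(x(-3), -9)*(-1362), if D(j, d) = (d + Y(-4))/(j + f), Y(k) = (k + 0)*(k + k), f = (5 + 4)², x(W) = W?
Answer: -12683/13 ≈ -975.62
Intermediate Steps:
f = 81 (f = 9² = 81)
Y(k) = 2*k² (Y(k) = k*(2*k) = 2*k²)
D(j, d) = (32 + d)/(81 + j) (D(j, d) = (d + 2*(-4)²)/(j + 81) = (d + 2*16)/(81 + j) = (d + 32)/(81 + j) = (32 + d)/(81 + j))
-574 + D(x(-3), -9)*(-1362) = -574 + ((32 - 9)/(81 - 3))*(-1362) = -574 + (23/78)*(-1362) = -574 - 5221/13 = -12683/13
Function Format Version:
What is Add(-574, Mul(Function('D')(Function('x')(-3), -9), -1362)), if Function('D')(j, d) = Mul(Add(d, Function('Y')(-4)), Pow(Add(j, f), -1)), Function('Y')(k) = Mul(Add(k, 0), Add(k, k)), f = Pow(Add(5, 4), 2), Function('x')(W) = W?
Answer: Rational(-12683, 13) ≈ -975.62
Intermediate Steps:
f = 81 (f = Pow(9, 2) = 81)
Function('Y')(k) = Mul(2, Pow(k, 2)) (Function('Y')(k) = Mul(k, Mul(2, k)) = Mul(2, Pow(k, 2)))
Function('D')(j, d) = Mul(Pow(Add(81, j), -1), Add(32, d)) (Function('D')(j, d) = Mul(Add(d, Mul(2, Pow(-4, 2))), Pow(Add(j, 81), -1)) = Mul(Add(d, Mul(2, 16)), Pow(Add(81, j), -1)) = Mul(Add(d, 32), Pow(Add(81, j), -1)) = Mul(Add(32, d), Pow(Add(81, j), -1)) = Mul(Pow(Add(81, j), -1), Add(32, d)))
Add(-574, Mul(Function('D')(Function('x')(-3), -9), -1362)) = Add(-574, Mul(Mul(Pow(Add(81, -3), -1), Add(32, -9)), -1362)) = Add(-574, Mul(Mul(Pow(78, -1), 23), -1362)) = Add(-574, Mul(Mul(Rational(1, 78), 23), -1362)) = Add(-574, Mul(Rational(23, 78), -1362)) = Add(-574, Rational(-5221, 13)) = Rational(-12683, 13)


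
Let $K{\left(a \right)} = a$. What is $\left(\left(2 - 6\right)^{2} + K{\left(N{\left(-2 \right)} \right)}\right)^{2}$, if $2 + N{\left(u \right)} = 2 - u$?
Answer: $324$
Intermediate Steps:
$N{\left(u \right)} = - u$ ($N{\left(u \right)} = -2 - \left(-2 + u\right) = - u$)
$\left(\left(2 - 6\right)^{2} + K{\left(N{\left(-2 \right)} \right)}\right)^{2} = \left(\left(2 - 6\right)^{2} - -2\right)^{2} = \left(\left(-4\right)^{2} + 2\right)^{2} = \left(16 + 2\right)^{2} = 18^{2} = 324$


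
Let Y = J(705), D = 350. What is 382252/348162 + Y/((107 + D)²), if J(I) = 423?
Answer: 39990110237/36356642769 ≈ 1.0999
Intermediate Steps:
Y = 423
382252/348162 + Y/((107 + D)²) = 382252/348162 + 423/((107 + 350)²) = 382252*(1/348162) + 423/(457²) = 191126/174081 + 423/208849 = 39990110237/36356642769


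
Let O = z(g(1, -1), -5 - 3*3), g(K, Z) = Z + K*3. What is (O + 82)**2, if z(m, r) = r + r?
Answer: 2916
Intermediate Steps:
g(K, Z) = Z + 3*K
z(m, r) = 2*r
O = -28 (O = 2*(-5 - 3*3) = 2*(-5 - 9) = 2*(-14) = -28)
(O + 82)**2 = (-28 + 82)**2 = 54**2 = 2916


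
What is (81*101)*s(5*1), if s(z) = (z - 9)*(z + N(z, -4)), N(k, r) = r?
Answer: -32724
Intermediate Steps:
s(z) = (-9 + z)*(-4 + z) (s(z) = (z - 9)*(z - 4) = (-9 + z)*(-4 + z))
(81*101)*s(5*1) = (81*101)*(36 + (5*1)**2 - 65) = 8181*(36 + 5**2 - 13*5) = 8181*(36 + 25 - 65) = 8181*(-4) = -32724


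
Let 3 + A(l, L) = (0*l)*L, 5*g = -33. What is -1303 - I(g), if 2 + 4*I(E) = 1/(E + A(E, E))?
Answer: -250075/192 ≈ -1302.5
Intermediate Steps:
g = -33/5 (g = (⅕)*(-33) = -33/5 ≈ -6.6000)
A(l, L) = -3 (A(l, L) = -3 + (0*l)*L = -3 + 0*L = -3 + 0 = -3)
I(E) = -½ + 1/(4*(-3 + E)) (I(E) = -½ + 1/(4*(E - 3)) = -½ + 1/(4*(-3 + E)))
-1303 - I(g) = -1303 - (7 - 2*(-33/5))/(4*(-3 - 33/5)) = -1303 - (7 + 66/5)/(4*(-48/5)) = -1303 - (-5)*101/(4*48*5) = -1303 - 1*(-101/192) = -1303 + 101/192 = -250075/192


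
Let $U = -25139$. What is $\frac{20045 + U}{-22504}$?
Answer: $\frac{2547}{11252} \approx 0.22636$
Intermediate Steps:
$\frac{20045 + U}{-22504} = \frac{20045 - 25139}{-22504} = \left(-5094\right) \left(- \frac{1}{22504}\right) = \frac{2547}{11252}$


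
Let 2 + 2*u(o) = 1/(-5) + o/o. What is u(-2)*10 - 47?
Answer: -53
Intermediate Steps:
u(o) = -3/5 (u(o) = -1 + (1/(-5) + o/o)/2 = -1 + (1*(-1/5) + 1)/2 = -1 + (-1/5 + 1)/2 = -1 + (1/2)*(4/5) = -1 + 2/5 = -3/5)
u(-2)*10 - 47 = -3/5*10 - 47 = -6 - 47 = -53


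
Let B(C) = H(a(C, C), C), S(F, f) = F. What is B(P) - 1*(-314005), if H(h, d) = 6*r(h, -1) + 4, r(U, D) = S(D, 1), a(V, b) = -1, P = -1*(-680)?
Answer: 314003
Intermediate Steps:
P = 680
r(U, D) = D
H(h, d) = -2 (H(h, d) = 6*(-1) + 4 = -6 + 4 = -2)
B(C) = -2
B(P) - 1*(-314005) = -2 - 1*(-314005) = -2 + 314005 = 314003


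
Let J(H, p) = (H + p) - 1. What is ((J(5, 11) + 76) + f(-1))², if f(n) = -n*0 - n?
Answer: 8464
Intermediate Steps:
J(H, p) = -1 + H + p
f(n) = -n (f(n) = 0 - n = -n)
((J(5, 11) + 76) + f(-1))² = (((-1 + 5 + 11) + 76) - 1*(-1))² = ((15 + 76) + 1)² = (91 + 1)² = 92² = 8464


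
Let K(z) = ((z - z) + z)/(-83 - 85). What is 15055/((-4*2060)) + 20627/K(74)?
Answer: -2855548271/60976 ≈ -46831.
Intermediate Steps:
K(z) = -z/168 (K(z) = (0 + z)/(-168) = z*(-1/168) = -z/168)
15055/((-4*2060)) + 20627/K(74) = 15055/((-4*2060)) + 20627/((-1/168*74)) = 15055/(-8240) + 20627/(-37/84) = 15055*(-1/8240) + 20627*(-84/37) = -3011/1648 - 1732668/37 = -2855548271/60976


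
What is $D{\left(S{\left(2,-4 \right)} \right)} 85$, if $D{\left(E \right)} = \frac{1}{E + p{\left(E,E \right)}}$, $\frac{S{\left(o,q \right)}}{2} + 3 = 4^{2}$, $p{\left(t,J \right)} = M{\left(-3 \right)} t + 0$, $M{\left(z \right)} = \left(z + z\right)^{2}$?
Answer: $\frac{85}{962} \approx 0.088358$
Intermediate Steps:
$M{\left(z \right)} = 4 z^{2}$ ($M{\left(z \right)} = \left(2 z\right)^{2} = 4 z^{2}$)
$p{\left(t,J \right)} = 36 t$ ($p{\left(t,J \right)} = 4 \left(-3\right)^{2} t + 0 = 4 \cdot 9 t + 0 = 36 t + 0 = 36 t$)
$S{\left(o,q \right)} = 26$ ($S{\left(o,q \right)} = -6 + 2 \cdot 4^{2} = -6 + 2 \cdot 16 = -6 + 32 = 26$)
$D{\left(E \right)} = \frac{1}{37 E}$ ($D{\left(E \right)} = \frac{1}{E + 36 E} = \frac{1}{37 E}$)
$D{\left(S{\left(2,-4 \right)} \right)} 85 = \frac{1}{37 \cdot 26} \cdot 85 = \frac{1}{37} \cdot \frac{1}{26} \cdot 85 = \frac{1}{962} \cdot 85 = \frac{85}{962}$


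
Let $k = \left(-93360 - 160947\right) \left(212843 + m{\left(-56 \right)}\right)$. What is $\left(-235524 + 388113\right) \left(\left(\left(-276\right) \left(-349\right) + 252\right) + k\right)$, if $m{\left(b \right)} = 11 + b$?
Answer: $-8257494789797490$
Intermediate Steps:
$k = -54116020986$ ($k = \left(-93360 - 160947\right) \left(212843 + \left(11 - 56\right)\right) = - 254307 \left(212843 - 45\right) = \left(-254307\right) 212798 = -54116020986$)
$\left(-235524 + 388113\right) \left(\left(\left(-276\right) \left(-349\right) + 252\right) + k\right) = \left(-235524 + 388113\right) \left(\left(\left(-276\right) \left(-349\right) + 252\right) - 54116020986\right) = 152589 \left(\left(96324 + 252\right) - 54116020986\right) = 152589 \left(96576 - 54116020986\right) = 152589 \left(-54115924410\right) = -8257494789797490$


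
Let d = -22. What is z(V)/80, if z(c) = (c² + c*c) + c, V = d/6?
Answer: 209/720 ≈ 0.29028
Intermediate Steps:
V = -11/3 (V = -22/6 = -22*⅙ = -11/3 ≈ -3.6667)
z(c) = c + 2*c² (z(c) = (c² + c²) + c = 2*c² + c = c + 2*c²)
z(V)/80 = (-11*(1 + 2*(-11/3))/3)/80 = (-11*(1 - 22/3)/3)/80 = (-11/3*(-19/3))/80 = (1/80)*(209/9) = 209/720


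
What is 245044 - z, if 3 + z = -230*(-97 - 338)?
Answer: 144997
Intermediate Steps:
z = 100047 (z = -3 - 230*(-97 - 338) = -3 - 230*(-435) = -3 + 100050 = 100047)
245044 - z = 245044 - 1*100047 = 245044 - 100047 = 144997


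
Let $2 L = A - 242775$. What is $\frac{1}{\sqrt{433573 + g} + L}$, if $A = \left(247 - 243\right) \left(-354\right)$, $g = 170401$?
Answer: $- \frac{488382}{59626828585} - \frac{28 \sqrt{12326}}{59626828585} \approx -8.2428 \cdot 10^{-6}$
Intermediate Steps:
$A = -1416$ ($A = 4 \left(-354\right) = -1416$)
$L = - \frac{244191}{2}$ ($L = \frac{-1416 - 242775}{2} = \frac{1}{2} \left(-244191\right) = - \frac{244191}{2} \approx -1.221 \cdot 10^{5}$)
$\frac{1}{\sqrt{433573 + g} + L} = \frac{1}{\sqrt{433573 + 170401} - \frac{244191}{2}} = \frac{1}{\sqrt{603974} - \frac{244191}{2}} = \frac{1}{7 \sqrt{12326} - \frac{244191}{2}} = \frac{1}{- \frac{244191}{2} + 7 \sqrt{12326}}$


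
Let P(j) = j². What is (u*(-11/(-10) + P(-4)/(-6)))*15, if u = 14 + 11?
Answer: -1175/2 ≈ -587.50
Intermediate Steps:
u = 25
(u*(-11/(-10) + P(-4)/(-6)))*15 = (25*(-11/(-10) + (-4)²/(-6)))*15 = (25*(-11*(-⅒) + 16*(-⅙)))*15 = (25*(11/10 - 8/3))*15 = (25*(-47/30))*15 = -235/6*15 = -1175/2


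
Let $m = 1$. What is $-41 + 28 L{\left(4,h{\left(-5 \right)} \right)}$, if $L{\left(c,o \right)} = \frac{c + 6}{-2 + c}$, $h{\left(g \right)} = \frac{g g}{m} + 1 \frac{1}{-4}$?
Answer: $99$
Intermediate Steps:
$h{\left(g \right)} = - \frac{1}{4} + g^{2}$ ($h{\left(g \right)} = \frac{g g}{1} + 1 \frac{1}{-4} = g^{2} \cdot 1 + 1 \left(- \frac{1}{4}\right) = g^{2} - \frac{1}{4} = - \frac{1}{4} + g^{2}$)
$L{\left(c,o \right)} = \frac{6 + c}{-2 + c}$
$-41 + 28 L{\left(4,h{\left(-5 \right)} \right)} = -41 + 28 \frac{6 + 4}{-2 + 4} = -41 + 28 \cdot \frac{1}{2} \cdot 10 = -41 + 28 \cdot 5 = -41 + 140 = 99$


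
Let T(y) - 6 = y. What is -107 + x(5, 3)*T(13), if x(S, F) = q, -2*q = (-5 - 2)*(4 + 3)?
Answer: 717/2 ≈ 358.50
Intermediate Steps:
q = 49/2 (q = -(-5 - 2)*(4 + 3)/2 = -(-7)*7/2 = -½*(-49) = 49/2 ≈ 24.500)
T(y) = 6 + y
x(S, F) = 49/2
-107 + x(5, 3)*T(13) = -107 + 49*(6 + 13)/2 = -107 + (49/2)*19 = -107 + 931/2 = 717/2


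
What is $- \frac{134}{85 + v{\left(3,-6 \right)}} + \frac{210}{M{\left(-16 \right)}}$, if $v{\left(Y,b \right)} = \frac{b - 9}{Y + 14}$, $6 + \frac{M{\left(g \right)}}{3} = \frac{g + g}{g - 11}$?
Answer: $- \frac{11534}{715} \approx -16.131$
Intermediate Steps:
$M{\left(g \right)} = -18 + \frac{6 g}{-11 + g}$ ($M{\left(g \right)} = -18 + 3 \frac{g + g}{g - 11} = -18 + 3 \frac{2 g}{-11 + g} = -18 + \frac{6 g}{-11 + g}$)
$v{\left(Y,b \right)} = \frac{-9 + b}{14 + Y}$
$- \frac{134}{85 + v{\left(3,-6 \right)}} + \frac{210}{M{\left(-16 \right)}} = - \frac{134}{85 + \frac{-9 - 6}{14 + 3}} + \frac{210}{6 \frac{1}{-11 - 16} \left(33 - -32\right)} = - \frac{134}{85 + \frac{1}{17} \left(-15\right)} + \frac{210}{6 \frac{1}{-27} \left(33 + 32\right)} = - \frac{134}{85 + \frac{1}{17} \left(-15\right)} + \frac{210}{6 \left(- \frac{1}{27}\right) 65} = - \frac{134}{85 - \frac{15}{17}} + \frac{210}{- \frac{130}{9}} = - \frac{134}{\frac{1430}{17}} + 210 \left(- \frac{9}{130}\right) = \left(-134\right) \frac{17}{1430} - \frac{189}{13} = - \frac{1139}{715} - \frac{189}{13} = - \frac{11534}{715}$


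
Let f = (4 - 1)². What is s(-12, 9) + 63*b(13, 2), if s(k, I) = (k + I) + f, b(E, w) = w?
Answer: 132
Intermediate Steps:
f = 9 (f = 3² = 9)
s(k, I) = 9 + I + k (s(k, I) = (k + I) + 9 = (I + k) + 9 = 9 + I + k)
s(-12, 9) + 63*b(13, 2) = (9 + 9 - 12) + 63*2 = 6 + 126 = 132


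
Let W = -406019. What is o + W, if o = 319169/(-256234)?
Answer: -104036191615/256234 ≈ -4.0602e+5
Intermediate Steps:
o = -319169/256234 (o = 319169*(-1/256234) = -319169/256234 ≈ -1.2456)
o + W = -319169/256234 - 406019 = -104036191615/256234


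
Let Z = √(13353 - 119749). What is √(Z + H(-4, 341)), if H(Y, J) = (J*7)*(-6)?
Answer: √(-14322 + 2*I*√26599) ≈ 1.363 + 119.68*I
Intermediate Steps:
Z = 2*I*√26599 (Z = √(-106396) = 2*I*√26599 ≈ 326.18*I)
H(Y, J) = -42*J (H(Y, J) = (7*J)*(-6) = -42*J)
√(Z + H(-4, 341)) = √(2*I*√26599 - 42*341) = √(2*I*√26599 - 14322) = √(-14322 + 2*I*√26599)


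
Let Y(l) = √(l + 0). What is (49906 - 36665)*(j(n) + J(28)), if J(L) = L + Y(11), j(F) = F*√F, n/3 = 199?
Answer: 370748 + 13241*√11 + 7904877*√597 ≈ 1.9356e+8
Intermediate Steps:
Y(l) = √l
n = 597 (n = 3*199 = 597)
j(F) = F^(3/2)
J(L) = L + √11
(49906 - 36665)*(j(n) + J(28)) = (49906 - 36665)*(597^(3/2) + (28 + √11)) = 13241*(597*√597 + (28 + √11)) = 13241*(28 + √11 + 597*√597) = 370748 + 13241*√11 + 7904877*√597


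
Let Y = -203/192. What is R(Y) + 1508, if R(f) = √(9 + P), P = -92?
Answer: 1508 + I*√83 ≈ 1508.0 + 9.1104*I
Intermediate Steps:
Y = -203/192 (Y = -203*1/192 = -203/192 ≈ -1.0573)
R(f) = I*√83 (R(f) = √(9 - 92) = √(-83) = I*√83)
R(Y) + 1508 = I*√83 + 1508 = 1508 + I*√83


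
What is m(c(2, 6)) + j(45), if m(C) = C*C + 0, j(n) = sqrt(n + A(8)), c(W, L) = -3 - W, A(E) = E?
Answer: 25 + sqrt(53) ≈ 32.280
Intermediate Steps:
j(n) = sqrt(8 + n) (j(n) = sqrt(n + 8) = sqrt(8 + n))
m(C) = C**2 (m(C) = C**2 + 0 = C**2)
m(c(2, 6)) + j(45) = (-3 - 1*2)**2 + sqrt(8 + 45) = (-3 - 2)**2 + sqrt(53) = (-5)**2 + sqrt(53) = 25 + sqrt(53)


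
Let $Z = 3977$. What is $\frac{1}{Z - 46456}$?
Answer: $- \frac{1}{42479} \approx -2.3541 \cdot 10^{-5}$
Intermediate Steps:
$\frac{1}{Z - 46456} = \frac{1}{3977 - 46456} = \frac{1}{-42479} = - \frac{1}{42479}$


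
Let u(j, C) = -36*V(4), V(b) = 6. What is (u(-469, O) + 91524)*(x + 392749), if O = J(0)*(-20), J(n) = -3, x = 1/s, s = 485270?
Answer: 8701164232324074/242635 ≈ 3.5861e+10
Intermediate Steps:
x = 1/485270 ≈ 2.0607e-6
O = 60 (O = -3*(-20) = 60)
u(j, C) = -216 (u(j, C) = -36*6 = -216)
(u(-469, O) + 91524)*(x + 392749) = (-216 + 91524)*(1/485270 + 392749) = 91308*(190589307231/485270) = 8701164232324074/242635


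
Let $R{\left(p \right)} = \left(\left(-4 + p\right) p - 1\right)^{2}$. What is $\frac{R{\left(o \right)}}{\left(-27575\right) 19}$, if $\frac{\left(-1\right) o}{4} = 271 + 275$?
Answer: $- \frac{22834931945281}{523925} \approx -4.3584 \cdot 10^{7}$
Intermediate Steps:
$o = -2184$ ($o = - 4 \left(271 + 275\right) = \left(-4\right) 546 = -2184$)
$R{\left(p \right)} = \left(-1 + p \left(-4 + p\right)\right)^{2}$ ($R{\left(p \right)} = \left(p \left(-4 + p\right) - 1\right)^{2} = \left(-1 + p \left(-4 + p\right)\right)^{2}$)
$\frac{R{\left(o \right)}}{\left(-27575\right) 19} = \frac{\left(1 - \left(-2184\right)^{2} + 4 \left(-2184\right)\right)^{2}}{\left(-27575\right) 19} = \frac{\left(1 - 4769856 - 8736\right)^{2}}{-523925} = \left(1 - 4769856 - 8736\right)^{2} \left(- \frac{1}{523925}\right) = \left(-4778591\right)^{2} \left(- \frac{1}{523925}\right) = 22834931945281 \left(- \frac{1}{523925}\right) = - \frac{22834931945281}{523925}$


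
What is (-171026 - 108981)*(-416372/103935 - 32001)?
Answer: 71648197772473/7995 ≈ 8.9616e+9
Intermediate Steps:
(-171026 - 108981)*(-416372/103935 - 32001) = -280007*(-416372*1/103935 - 32001) = -280007*(-416372/103935 - 32001) = -280007*(-3326440307/103935) = 71648197772473/7995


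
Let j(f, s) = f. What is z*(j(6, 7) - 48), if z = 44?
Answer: -1848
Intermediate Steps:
z*(j(6, 7) - 48) = 44*(6 - 48) = 44*(-42) = -1848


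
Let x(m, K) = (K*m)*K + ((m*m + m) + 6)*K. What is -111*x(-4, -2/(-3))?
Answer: -3404/3 ≈ -1134.7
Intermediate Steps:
x(m, K) = K*(6 + m + m**2) + m*K**2 (x(m, K) = m*K**2 + ((m**2 + m) + 6)*K = m*K**2 + ((m + m**2) + 6)*K = m*K**2 + (6 + m + m**2)*K = m*K**2 + K*(6 + m + m**2) = K*(6 + m + m**2) + m*K**2)
-111*x(-4, -2/(-3)) = -111*(-2/(-3))*(6 - 4 + (-4)**2 - 2/(-3)*(-4)) = -111*(-2*(-1/3))*(6 - 4 + 16 - 2*(-1/3)*(-4)) = -74*(6 - 4 + 16 + (2/3)*(-4)) = -74*(6 - 4 + 16 - 8/3) = -74*46/3 = -111*92/9 = -3404/3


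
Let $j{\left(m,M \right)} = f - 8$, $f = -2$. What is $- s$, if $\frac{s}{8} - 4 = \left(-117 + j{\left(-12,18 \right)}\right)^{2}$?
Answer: $-129064$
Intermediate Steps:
$j{\left(m,M \right)} = -10$ ($j{\left(m,M \right)} = -2 - 8 = -10$)
$s = 129064$ ($s = 32 + 8 \left(-117 - 10\right)^{2} = 32 + 8 \left(-127\right)^{2} = 32 + 8 \cdot 16129 = 32 + 129032 = 129064$)
$- s = \left(-1\right) 129064 = -129064$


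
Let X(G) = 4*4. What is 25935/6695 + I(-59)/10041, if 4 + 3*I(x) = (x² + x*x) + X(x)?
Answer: 12737399/3102669 ≈ 4.1053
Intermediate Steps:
X(G) = 16
I(x) = 4 + 2*x²/3 (I(x) = -4/3 + ((x² + x*x) + 16)/3 = -4/3 + ((x² + x²) + 16)/3 = -4/3 + (2*x² + 16)/3 = -4/3 + (16 + 2*x²)/3 = -4/3 + (16/3 + 2*x²/3) = 4 + 2*x²/3)
25935/6695 + I(-59)/10041 = 25935/6695 + (4 + (⅔)*(-59)²)/10041 = 25935*(1/6695) + (4 + (⅔)*3481)*(1/10041) = 399/103 + (4 + 6962/3)*(1/10041) = 399/103 + (6974/3)*(1/10041) = 399/103 + 6974/30123 = 12737399/3102669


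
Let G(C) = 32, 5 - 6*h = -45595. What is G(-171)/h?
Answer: 2/475 ≈ 0.0042105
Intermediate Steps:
h = 7600 (h = ⅚ - ⅙*(-45595) = ⅚ + 45595/6 = 7600)
G(-171)/h = 32/7600 = 32*(1/7600) = 2/475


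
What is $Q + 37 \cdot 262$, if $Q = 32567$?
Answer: $42261$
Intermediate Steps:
$Q + 37 \cdot 262 = 32567 + 37 \cdot 262 = 32567 + 9694 = 42261$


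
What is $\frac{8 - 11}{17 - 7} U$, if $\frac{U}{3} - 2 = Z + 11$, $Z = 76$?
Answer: $- \frac{801}{10} \approx -80.1$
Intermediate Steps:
$U = 267$ ($U = 6 + 3 \left(76 + 11\right) = 6 + 3 \cdot 87 = 6 + 261 = 267$)
$\frac{8 - 11}{17 - 7} U = \frac{8 - 11}{17 - 7} \cdot 267 = - \frac{3}{10} \cdot 267 = \left(-3\right) \frac{1}{10} \cdot 267 = \left(- \frac{3}{10}\right) 267 = - \frac{801}{10}$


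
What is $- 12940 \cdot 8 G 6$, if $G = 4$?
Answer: $-2484480$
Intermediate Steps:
$- 12940 \cdot 8 G 6 = - 12940 \cdot 8 \cdot 4 \cdot 6 = - 12940 \cdot 32 \cdot 6 = \left(-12940\right) 192 = -2484480$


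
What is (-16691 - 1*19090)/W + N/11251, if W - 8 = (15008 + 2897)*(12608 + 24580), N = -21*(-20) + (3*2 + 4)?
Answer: 285913421609/7491491266148 ≈ 0.038165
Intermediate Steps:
N = 430 (N = 420 + (6 + 4) = 420 + 10 = 430)
W = 665851148 (W = 8 + (15008 + 2897)*(12608 + 24580) = 8 + 17905*37188 = 8 + 665851140 = 665851148)
(-16691 - 1*19090)/W + N/11251 = (-16691 - 1*19090)/665851148 + 430/11251 = (-16691 - 19090)*(1/665851148) + 430*(1/11251) = -35781*1/665851148 + 430/11251 = -35781/665851148 + 430/11251 = 285913421609/7491491266148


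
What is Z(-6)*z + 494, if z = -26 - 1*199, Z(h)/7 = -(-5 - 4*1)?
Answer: -13681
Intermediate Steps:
Z(h) = 63 (Z(h) = 7*(-(-5 - 4*1)) = 7*(-(-5 - 4)) = 7*(-1*(-9)) = 7*9 = 63)
z = -225 (z = -26 - 199 = -225)
Z(-6)*z + 494 = 63*(-225) + 494 = -14175 + 494 = -13681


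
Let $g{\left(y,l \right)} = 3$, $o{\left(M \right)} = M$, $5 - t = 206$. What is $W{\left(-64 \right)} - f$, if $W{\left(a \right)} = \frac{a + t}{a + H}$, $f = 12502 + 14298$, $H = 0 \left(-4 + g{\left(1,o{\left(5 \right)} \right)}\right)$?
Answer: $- \frac{1714935}{64} \approx -26796.0$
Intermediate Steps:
$t = -201$ ($t = 5 - 206 = -201$)
$H = 0$ ($H = 0 \left(-4 + 3\right) = 0 \left(-1\right) = 0$)
$f = 26800$
$W{\left(a \right)} = \frac{-201 + a}{a}$ ($W{\left(a \right)} = \frac{a - 201}{a + 0} = \frac{-201 + a}{a}$)
$W{\left(-64 \right)} - f = \frac{-201 - 64}{-64} - 26800 = \left(- \frac{1}{64}\right) \left(-265\right) - 26800 = \frac{265}{64} - 26800 = - \frac{1714935}{64}$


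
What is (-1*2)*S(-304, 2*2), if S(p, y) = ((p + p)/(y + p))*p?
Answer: 92416/75 ≈ 1232.2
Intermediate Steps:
S(p, y) = 2*p²/(p + y) (S(p, y) = ((2*p)/(p + y))*p = (2*p/(p + y))*p = 2*p²/(p + y))
(-1*2)*S(-304, 2*2) = (-1*2)*(2*(-304)²/(-304 + 2*2)) = -4*92416/(-304 + 4) = -4*92416/(-300) = -4*92416*(-1)/300 = -2*(-46208/75) = 92416/75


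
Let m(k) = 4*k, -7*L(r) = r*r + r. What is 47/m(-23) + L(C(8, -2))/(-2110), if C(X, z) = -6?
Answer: -69143/135884 ≈ -0.50884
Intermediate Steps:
L(r) = -r/7 - r²/7 (L(r) = -(r*r + r)/7 = -(r² + r)/7 = -(r + r²)/7 = -r/7 - r²/7)
47/m(-23) + L(C(8, -2))/(-2110) = 47/((4*(-23))) - ⅐*(-6)*(1 - 6)/(-2110) = 47/(-92) - ⅐*(-6)*(-5)*(-1/2110) = 47*(-1/92) - 30/7*(-1/2110) = -47/92 + 3/1477 = -69143/135884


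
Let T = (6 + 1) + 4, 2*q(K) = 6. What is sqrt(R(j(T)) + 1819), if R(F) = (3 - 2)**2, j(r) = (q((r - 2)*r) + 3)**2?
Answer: 2*sqrt(455) ≈ 42.661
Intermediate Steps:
q(K) = 3 (q(K) = (1/2)*6 = 3)
T = 11 (T = 7 + 4 = 11)
j(r) = 36 (j(r) = (3 + 3)**2 = 6**2 = 36)
R(F) = 1 (R(F) = 1**2 = 1)
sqrt(R(j(T)) + 1819) = sqrt(1 + 1819) = sqrt(1820) = 2*sqrt(455)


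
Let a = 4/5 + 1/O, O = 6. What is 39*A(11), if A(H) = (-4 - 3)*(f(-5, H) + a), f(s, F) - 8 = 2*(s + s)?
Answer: 30121/10 ≈ 3012.1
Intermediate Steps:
a = 29/30 (a = 4/5 + 1/6 = 29/30 ≈ 0.96667)
f(s, F) = 8 + 4*s (f(s, F) = 8 + 2*(s + s) = 8 + 2*(2*s) = 8 + 4*s)
A(H) = 2317/30 (A(H) = (-4 - 3)*((8 + 4*(-5)) + 29/30) = -7*((8 - 20) + 29/30) = -7*(-12 + 29/30) = -7*(-331/30) = 2317/30)
39*A(11) = 39*(2317/30) = 30121/10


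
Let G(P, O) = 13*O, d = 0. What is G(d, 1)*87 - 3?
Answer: 1128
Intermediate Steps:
G(d, 1)*87 - 3 = (13*1)*87 - 3 = 13*87 - 3 = 1131 - 3 = 1128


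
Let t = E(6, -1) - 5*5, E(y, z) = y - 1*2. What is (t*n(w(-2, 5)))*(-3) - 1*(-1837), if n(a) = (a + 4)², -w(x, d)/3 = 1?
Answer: 1900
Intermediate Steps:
w(x, d) = -3 (w(x, d) = -3*1 = -3)
E(y, z) = -2 + y (E(y, z) = y - 2 = -2 + y)
n(a) = (4 + a)²
t = -21 (t = (-2 + 6) - 5*5 = 4 - 25 = -21)
(t*n(w(-2, 5)))*(-3) - 1*(-1837) = -21*(4 - 3)²*(-3) - 1*(-1837) = -21*1²*(-3) + 1837 = -21*1*(-3) + 1837 = -21*(-3) + 1837 = 63 + 1837 = 1900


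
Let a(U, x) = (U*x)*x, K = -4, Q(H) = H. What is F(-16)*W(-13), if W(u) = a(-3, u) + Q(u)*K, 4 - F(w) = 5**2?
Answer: 9555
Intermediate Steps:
F(w) = -21 (F(w) = 4 - 1*5**2 = 4 - 1*25 = 4 - 25 = -21)
a(U, x) = U*x**2
W(u) = -4*u - 3*u**2 (W(u) = -3*u**2 + u*(-4) = -3*u**2 - 4*u = -4*u - 3*u**2)
F(-16)*W(-13) = -(-273)*(-4 - 3*(-13)) = -(-273)*(-4 + 39) = -(-273)*35 = -21*(-455) = 9555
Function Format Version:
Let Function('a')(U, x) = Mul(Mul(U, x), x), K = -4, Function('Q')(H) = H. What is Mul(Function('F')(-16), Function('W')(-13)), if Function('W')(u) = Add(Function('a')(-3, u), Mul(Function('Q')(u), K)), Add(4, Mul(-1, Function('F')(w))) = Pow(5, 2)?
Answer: 9555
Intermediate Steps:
Function('F')(w) = -21 (Function('F')(w) = Add(4, Mul(-1, Pow(5, 2))) = Add(4, Mul(-1, 25)) = Add(4, -25) = -21)
Function('a')(U, x) = Mul(U, Pow(x, 2))
Function('W')(u) = Add(Mul(-4, u), Mul(-3, Pow(u, 2))) (Function('W')(u) = Add(Mul(-3, Pow(u, 2)), Mul(u, -4)) = Add(Mul(-3, Pow(u, 2)), Mul(-4, u)) = Add(Mul(-4, u), Mul(-3, Pow(u, 2))))
Mul(Function('F')(-16), Function('W')(-13)) = Mul(-21, Mul(-13, Add(-4, Mul(-3, -13)))) = Mul(-21, Mul(-13, Add(-4, 39))) = Mul(-21, Mul(-13, 35)) = Mul(-21, -455) = 9555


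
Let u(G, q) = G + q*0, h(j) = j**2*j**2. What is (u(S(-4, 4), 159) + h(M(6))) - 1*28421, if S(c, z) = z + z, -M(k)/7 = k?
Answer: 3083283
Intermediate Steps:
M(k) = -7*k
h(j) = j**4
S(c, z) = 2*z
u(G, q) = G (u(G, q) = G + 0 = G)
(u(S(-4, 4), 159) + h(M(6))) - 1*28421 = (2*4 + (-7*6)**4) - 1*28421 = (8 + (-42)**4) - 28421 = (8 + 3111696) - 28421 = 3111704 - 28421 = 3083283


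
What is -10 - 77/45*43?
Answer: -3761/45 ≈ -83.578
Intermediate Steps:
-10 - 77/45*43 = -10 - 3311/45 = -3761/45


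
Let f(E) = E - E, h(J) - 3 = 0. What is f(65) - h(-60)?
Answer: -3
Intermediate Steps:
h(J) = 3 (h(J) = 3 + 0 = 3)
f(E) = 0
f(65) - h(-60) = 0 - 1*3 = 0 - 3 = -3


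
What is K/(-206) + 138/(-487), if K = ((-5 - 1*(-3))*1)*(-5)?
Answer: -16649/50161 ≈ -0.33191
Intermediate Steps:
K = 10 (K = ((-5 + 3)*1)*(-5) = -2*1*(-5) = -2*(-5) = 10)
K/(-206) + 138/(-487) = 10/(-206) + 138/(-487) = 10*(-1/206) + 138*(-1/487) = -5/103 - 138/487 = -16649/50161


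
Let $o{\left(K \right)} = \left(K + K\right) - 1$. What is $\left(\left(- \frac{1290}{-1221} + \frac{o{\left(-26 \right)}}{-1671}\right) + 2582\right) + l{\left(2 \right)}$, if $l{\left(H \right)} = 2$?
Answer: $\frac{1758110749}{680097} \approx 2585.1$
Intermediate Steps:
$o{\left(K \right)} = -1 + 2 K$ ($o{\left(K \right)} = 2 K - 1 = -1 + 2 K$)
$\left(\left(- \frac{1290}{-1221} + \frac{o{\left(-26 \right)}}{-1671}\right) + 2582\right) + l{\left(2 \right)} = \left(\left(- \frac{1290}{-1221} + \frac{-1 + 2 \left(-26\right)}{-1671}\right) + 2582\right) + 2 = \left(\left(\left(-1290\right) \left(- \frac{1}{1221}\right) + \left(-1 - 52\right) \left(- \frac{1}{1671}\right)\right) + 2582\right) + 2 = \left(\left(\frac{430}{407} - - \frac{53}{1671}\right) + 2582\right) + 2 = \left(\left(\frac{430}{407} + \frac{53}{1671}\right) + 2582\right) + 2 = \left(\frac{740101}{680097} + 2582\right) + 2 = \frac{1756750555}{680097} + 2 = \frac{1758110749}{680097}$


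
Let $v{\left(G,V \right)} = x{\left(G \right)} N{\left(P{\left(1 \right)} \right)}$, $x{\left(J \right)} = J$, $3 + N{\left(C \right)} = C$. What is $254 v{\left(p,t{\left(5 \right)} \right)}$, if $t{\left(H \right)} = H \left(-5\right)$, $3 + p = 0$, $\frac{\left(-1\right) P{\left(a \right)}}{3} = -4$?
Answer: $-6858$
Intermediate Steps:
$P{\left(a \right)} = 12$ ($P{\left(a \right)} = \left(-3\right) \left(-4\right) = 12$)
$N{\left(C \right)} = -3 + C$
$p = -3$ ($p = -3 + 0 = -3$)
$t{\left(H \right)} = - 5 H$
$v{\left(G,V \right)} = 9 G$ ($v{\left(G,V \right)} = G \left(-3 + 12\right) = G 9 = 9 G$)
$254 v{\left(p,t{\left(5 \right)} \right)} = 254 \cdot 9 \left(-3\right) = 254 \left(-27\right) = -6858$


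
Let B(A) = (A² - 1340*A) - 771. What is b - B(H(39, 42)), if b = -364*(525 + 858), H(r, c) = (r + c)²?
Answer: -34757622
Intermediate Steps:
H(r, c) = (c + r)²
B(A) = -771 + A² - 1340*A
b = -503412 (b = -364*1383 = -503412)
b - B(H(39, 42)) = -503412 - (-771 + ((42 + 39)²)² - 1340*(42 + 39)²) = -503412 - (-771 + (81²)² - 1340*81²) = -503412 - (-771 + 6561² - 1340*6561) = -503412 - (-771 + 43046721 - 8791740) = -503412 - 1*34254210 = -503412 - 34254210 = -34757622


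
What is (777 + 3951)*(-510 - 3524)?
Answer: -19072752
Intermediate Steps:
(777 + 3951)*(-510 - 3524) = 4728*(-4034) = -19072752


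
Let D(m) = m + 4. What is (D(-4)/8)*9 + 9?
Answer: 9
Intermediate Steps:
D(m) = 4 + m
(D(-4)/8)*9 + 9 = ((4 - 4)/8)*9 + 9 = (0*(⅛))*9 + 9 = 0*9 + 9 = 0 + 9 = 9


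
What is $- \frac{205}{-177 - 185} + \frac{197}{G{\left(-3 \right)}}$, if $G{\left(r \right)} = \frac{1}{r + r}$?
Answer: $- \frac{427679}{362} \approx -1181.4$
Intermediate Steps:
$G{\left(r \right)} = \frac{1}{2 r}$
$- \frac{205}{-177 - 185} + \frac{197}{G{\left(-3 \right)}} = - \frac{205}{-177 - 185} + \frac{197}{\frac{1}{2} \frac{1}{-3}} = - \frac{205}{-362} + \frac{197}{\frac{1}{2} \left(- \frac{1}{3}\right)} = \left(-205\right) \left(- \frac{1}{362}\right) + \frac{197}{- \frac{1}{6}} = \frac{205}{362} + 197 \left(-6\right) = \frac{205}{362} - 1182 = - \frac{427679}{362}$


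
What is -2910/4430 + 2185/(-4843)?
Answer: -2377268/2145449 ≈ -1.1081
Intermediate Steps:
-2910/4430 + 2185/(-4843) = -2910*1/4430 + 2185*(-1/4843) = -291/443 - 2185/4843 = -2377268/2145449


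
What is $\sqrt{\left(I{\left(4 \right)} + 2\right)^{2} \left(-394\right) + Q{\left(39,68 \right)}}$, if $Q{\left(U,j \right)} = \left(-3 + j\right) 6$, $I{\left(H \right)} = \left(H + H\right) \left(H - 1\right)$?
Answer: $i \sqrt{265954} \approx 515.71 i$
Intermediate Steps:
$I{\left(H \right)} = 2 H \left(-1 + H\right)$
$Q{\left(U,j \right)} = -18 + 6 j$
$\sqrt{\left(I{\left(4 \right)} + 2\right)^{2} \left(-394\right) + Q{\left(39,68 \right)}} = \sqrt{\left(2 \cdot 4 \left(-1 + 4\right) + 2\right)^{2} \left(-394\right) + \left(-18 + 6 \cdot 68\right)} = \sqrt{\left(2 \cdot 4 \cdot 3 + 2\right)^{2} \left(-394\right) + \left(-18 + 408\right)} = \sqrt{\left(24 + 2\right)^{2} \left(-394\right) + 390} = \sqrt{26^{2} \left(-394\right) + 390} = \sqrt{676 \left(-394\right) + 390} = \sqrt{-266344 + 390} = \sqrt{-265954} = i \sqrt{265954}$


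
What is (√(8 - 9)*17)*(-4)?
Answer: -68*I ≈ -68.0*I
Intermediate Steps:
(√(8 - 9)*17)*(-4) = (√(-1)*17)*(-4) = (I*17)*(-4) = (17*I)*(-4) = -68*I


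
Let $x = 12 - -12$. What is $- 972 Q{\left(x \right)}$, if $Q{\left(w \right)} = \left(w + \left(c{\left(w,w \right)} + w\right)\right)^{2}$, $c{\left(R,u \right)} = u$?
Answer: $-5038848$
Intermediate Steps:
$x = 24$ ($x = 12 + 12 = 24$)
$Q{\left(w \right)} = 9 w^{2}$ ($Q{\left(w \right)} = \left(w + \left(w + w\right)\right)^{2} = \left(w + 2 w\right)^{2} = \left(3 w\right)^{2} = 9 w^{2}$)
$- 972 Q{\left(x \right)} = - 972 \cdot 9 \cdot 24^{2} = - 972 \cdot 9 \cdot 576 = \left(-972\right) 5184 = -5038848$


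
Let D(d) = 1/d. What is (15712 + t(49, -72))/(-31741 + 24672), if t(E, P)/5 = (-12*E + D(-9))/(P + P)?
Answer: -20389217/9161424 ≈ -2.2256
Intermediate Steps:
t(E, P) = 5*(-⅑ - 12*E)/(2*P) (t(E, P) = 5*((-12*E + 1/(-9))/(P + P)) = 5*((-12*E - ⅑)/((2*P))) = 5*((-⅑ - 12*E)*(1/(2*P))) = 5*((-⅑ - 12*E)/(2*P)) = 5*(-⅑ - 12*E)/(2*P))
(15712 + t(49, -72))/(-31741 + 24672) = (15712 + (5/18)*(-1 - 108*49)/(-72))/(-31741 + 24672) = (15712 + (5/18)*(-1/72)*(-1 - 5292))/(-7069) = (15712 + (5/18)*(-1/72)*(-5293))*(-1/7069) = (15712 + 26465/1296)*(-1/7069) = (20389217/1296)*(-1/7069) = -20389217/9161424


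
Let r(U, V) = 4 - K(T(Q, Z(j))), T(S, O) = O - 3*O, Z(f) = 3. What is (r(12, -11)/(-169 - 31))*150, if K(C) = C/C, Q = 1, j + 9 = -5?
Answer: -9/4 ≈ -2.2500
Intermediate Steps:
j = -14 (j = -9 - 5 = -14)
T(S, O) = -2*O
K(C) = 1
r(U, V) = 3 (r(U, V) = 4 - 1*1 = 4 - 1 = 3)
(r(12, -11)/(-169 - 31))*150 = (3/(-169 - 31))*150 = (3/(-200))*150 = -1/200*3*150 = -3/200*150 = -9/4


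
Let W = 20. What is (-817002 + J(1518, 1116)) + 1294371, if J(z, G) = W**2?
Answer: 477769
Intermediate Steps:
J(z, G) = 400 (J(z, G) = 20**2 = 400)
(-817002 + J(1518, 1116)) + 1294371 = (-817002 + 400) + 1294371 = -816602 + 1294371 = 477769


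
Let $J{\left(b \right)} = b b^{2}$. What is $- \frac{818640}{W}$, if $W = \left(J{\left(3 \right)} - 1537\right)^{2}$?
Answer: $- \frac{40932}{114005} \approx -0.35904$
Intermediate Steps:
$J{\left(b \right)} = b^{3}$
$W = 2280100$ ($W = \left(3^{3} - 1537\right)^{2} = \left(27 - 1537\right)^{2} = \left(-1510\right)^{2} = 2280100$)
$- \frac{818640}{W} = - \frac{818640}{2280100} = \left(-818640\right) \frac{1}{2280100} = - \frac{40932}{114005}$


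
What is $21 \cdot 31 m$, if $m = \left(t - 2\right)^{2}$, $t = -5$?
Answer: $31899$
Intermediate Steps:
$m = 49$ ($m = \left(-5 - 2\right)^{2} = \left(-7\right)^{2} = 49$)
$21 \cdot 31 m = 21 \cdot 31 \cdot 49 = 651 \cdot 49 = 31899$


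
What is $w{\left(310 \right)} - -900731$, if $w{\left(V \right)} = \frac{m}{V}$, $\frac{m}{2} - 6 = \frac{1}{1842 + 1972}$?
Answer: $\frac{106497033631}{118234} \approx 9.0073 \cdot 10^{5}$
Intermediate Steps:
$m = \frac{22885}{1907}$ ($m = 12 + \frac{2}{1842 + 1972} = 12 + \frac{2}{3814} = 12 + 2 \cdot \frac{1}{3814} = 12 + \frac{1}{1907} = \frac{22885}{1907} \approx 12.001$)
$w{\left(V \right)} = \frac{22885}{1907 V}$
$w{\left(310 \right)} - -900731 = \frac{22885}{1907 \cdot 310} - -900731 = \frac{22885}{1907} \cdot \frac{1}{310} + 900731 = \frac{4577}{118234} + 900731 = \frac{106497033631}{118234}$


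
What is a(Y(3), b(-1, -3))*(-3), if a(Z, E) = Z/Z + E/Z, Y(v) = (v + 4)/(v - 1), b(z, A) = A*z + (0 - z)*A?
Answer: -3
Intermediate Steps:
b(z, A) = 0 (b(z, A) = A*z + (-z)*A = A*z - A*z = 0)
Y(v) = (4 + v)/(-1 + v)
a(Z, E) = 1 + E/Z
a(Y(3), b(-1, -3))*(-3) = ((0 + (4 + 3)/(-1 + 3))/(((4 + 3)/(-1 + 3))))*(-3) = ((0 + 7/2)/((7/2)))*(-3) = ((0 + (½)*7)/(((½)*7)))*(-3) = ((0 + 7/2)/(7/2))*(-3) = ((2/7)*(7/2))*(-3) = 1*(-3) = -3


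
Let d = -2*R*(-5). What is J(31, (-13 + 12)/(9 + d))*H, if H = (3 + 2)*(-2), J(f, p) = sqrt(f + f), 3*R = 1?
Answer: -10*sqrt(62) ≈ -78.740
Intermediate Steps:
R = 1/3 (R = (1/3)*1 = 1/3 ≈ 0.33333)
d = 10/3 (d = -2*1/3*(-5) = -2/3*(-5) = 10/3 ≈ 3.3333)
J(f, p) = sqrt(2)*sqrt(f) (J(f, p) = sqrt(2*f) = sqrt(2)*sqrt(f))
H = -10 (H = 5*(-2) = -10)
J(31, (-13 + 12)/(9 + d))*H = (sqrt(2)*sqrt(31))*(-10) = sqrt(62)*(-10) = -10*sqrt(62)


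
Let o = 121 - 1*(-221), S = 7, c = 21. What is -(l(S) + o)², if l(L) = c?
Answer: -131769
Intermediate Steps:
l(L) = 21
o = 342 (o = 121 + 221 = 342)
-(l(S) + o)² = -(21 + 342)² = -1*363² = -1*131769 = -131769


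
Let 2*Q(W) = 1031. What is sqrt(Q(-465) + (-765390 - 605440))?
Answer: I*sqrt(5481258)/2 ≈ 1170.6*I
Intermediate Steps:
Q(W) = 1031/2 (Q(W) = (1/2)*1031 = 1031/2)
sqrt(Q(-465) + (-765390 - 605440)) = sqrt(1031/2 + (-765390 - 605440)) = sqrt(1031/2 - 1370830) = sqrt(-2740629/2) = I*sqrt(5481258)/2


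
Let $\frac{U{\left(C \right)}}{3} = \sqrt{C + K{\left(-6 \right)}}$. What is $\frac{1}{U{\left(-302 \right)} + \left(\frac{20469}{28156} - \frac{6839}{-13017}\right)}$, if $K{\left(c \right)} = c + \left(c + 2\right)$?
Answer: $\frac{12940612837242828}{29030865710547720037} - \frac{805962755761494624 i \sqrt{78}}{377401254237120360481} \approx 0.00044575 - 0.018861 i$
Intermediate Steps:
$K{\left(c \right)} = 2 + 2 c$ ($K{\left(c \right)} = c + \left(2 + c\right) = 2 + 2 c$)
$U{\left(C \right)} = 3 \sqrt{-10 + C}$ ($U{\left(C \right)} = 3 \sqrt{C + \left(2 + 2 \left(-6\right)\right)} = 3 \sqrt{C + \left(2 - 12\right)} = 3 \sqrt{C - 10} = 3 \sqrt{-10 + C}$)
$\frac{1}{U{\left(-302 \right)} + \left(\frac{20469}{28156} - \frac{6839}{-13017}\right)} = \frac{1}{3 \sqrt{-10 - 302} + \left(\frac{20469}{28156} - \frac{6839}{-13017}\right)} = \frac{1}{3 \sqrt{-312} + \left(20469 \cdot \frac{1}{28156} - - \frac{6839}{13017}\right)} = \frac{1}{3 \cdot 2 i \sqrt{78} + \left(\frac{20469}{28156} + \frac{6839}{13017}\right)} = \frac{1}{6 i \sqrt{78} + \frac{459003857}{366506652}} = \frac{1}{\frac{459003857}{366506652} + 6 i \sqrt{78}}$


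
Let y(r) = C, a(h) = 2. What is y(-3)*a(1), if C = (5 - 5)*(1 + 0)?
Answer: 0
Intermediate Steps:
C = 0 (C = 0*1 = 0)
y(r) = 0
y(-3)*a(1) = 0*2 = 0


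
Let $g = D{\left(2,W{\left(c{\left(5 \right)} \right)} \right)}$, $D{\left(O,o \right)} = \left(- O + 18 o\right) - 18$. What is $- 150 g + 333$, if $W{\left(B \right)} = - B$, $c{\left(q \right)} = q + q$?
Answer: $30333$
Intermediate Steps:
$c{\left(q \right)} = 2 q$
$D{\left(O,o \right)} = -18 - O + 18 o$
$g = -200$ ($g = -18 - 2 + 18 \left(- 2 \cdot 5\right) = -18 - 2 + 18 \left(\left(-1\right) 10\right) = -18 - 2 + 18 \left(-10\right) = -18 - 2 - 180 = -200$)
$- 150 g + 333 = \left(-150\right) \left(-200\right) + 333 = 30000 + 333 = 30333$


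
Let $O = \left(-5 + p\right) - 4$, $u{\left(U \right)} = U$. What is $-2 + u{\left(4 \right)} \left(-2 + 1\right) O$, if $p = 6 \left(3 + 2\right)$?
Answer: $-86$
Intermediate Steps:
$p = 30$ ($p = 6 \cdot 5 = 30$)
$O = 21$ ($O = \left(-5 + 30\right) - 4 = 25 - 4 = 21$)
$-2 + u{\left(4 \right)} \left(-2 + 1\right) O = -2 + 4 \left(-2 + 1\right) 21 = -2 + 4 \left(-1\right) 21 = -2 - 84 = -86$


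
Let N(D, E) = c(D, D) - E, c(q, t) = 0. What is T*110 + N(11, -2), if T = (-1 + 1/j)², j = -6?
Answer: 2731/18 ≈ 151.72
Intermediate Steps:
N(D, E) = -E (N(D, E) = 0 - E = -E)
T = 49/36 (T = (-1 + 1/(-6))² = (-1 - ⅙)² = (-7/6)² = 49/36 ≈ 1.3611)
T*110 + N(11, -2) = (49/36)*110 - 1*(-2) = 2695/18 + 2 = 2731/18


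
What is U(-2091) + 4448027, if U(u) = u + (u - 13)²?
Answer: 8872752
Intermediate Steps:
U(u) = u + (-13 + u)²
U(-2091) + 4448027 = (-2091 + (-13 - 2091)²) + 4448027 = (-2091 + (-2104)²) + 4448027 = (-2091 + 4426816) + 4448027 = 4424725 + 4448027 = 8872752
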